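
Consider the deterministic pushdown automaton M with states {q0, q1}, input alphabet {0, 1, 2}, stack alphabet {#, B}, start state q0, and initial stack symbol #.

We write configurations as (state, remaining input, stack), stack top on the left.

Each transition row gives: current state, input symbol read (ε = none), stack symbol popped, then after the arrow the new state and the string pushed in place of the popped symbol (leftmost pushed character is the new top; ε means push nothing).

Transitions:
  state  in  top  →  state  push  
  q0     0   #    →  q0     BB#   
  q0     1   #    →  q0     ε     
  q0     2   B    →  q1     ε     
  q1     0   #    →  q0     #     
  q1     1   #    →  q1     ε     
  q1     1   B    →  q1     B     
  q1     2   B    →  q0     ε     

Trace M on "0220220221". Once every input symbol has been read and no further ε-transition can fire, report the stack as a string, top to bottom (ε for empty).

ε

(q0, 0220220221, #)
  read 0, top #: go to q0, push BB# → (q0, 220220221, BB#)
  read 2, top B: go to q1, push ε → (q1, 20220221, B#)
  read 2, top B: go to q0, push ε → (q0, 0220221, #)
  read 0, top #: go to q0, push BB# → (q0, 220221, BB#)
  read 2, top B: go to q1, push ε → (q1, 20221, B#)
  read 2, top B: go to q0, push ε → (q0, 0221, #)
  read 0, top #: go to q0, push BB# → (q0, 221, BB#)
  read 2, top B: go to q1, push ε → (q1, 21, B#)
  read 2, top B: go to q0, push ε → (q0, 1, #)
  read 1, top #: go to q0, push ε → (q0, ε, ε)
All input consumed in state q0 with stack ε.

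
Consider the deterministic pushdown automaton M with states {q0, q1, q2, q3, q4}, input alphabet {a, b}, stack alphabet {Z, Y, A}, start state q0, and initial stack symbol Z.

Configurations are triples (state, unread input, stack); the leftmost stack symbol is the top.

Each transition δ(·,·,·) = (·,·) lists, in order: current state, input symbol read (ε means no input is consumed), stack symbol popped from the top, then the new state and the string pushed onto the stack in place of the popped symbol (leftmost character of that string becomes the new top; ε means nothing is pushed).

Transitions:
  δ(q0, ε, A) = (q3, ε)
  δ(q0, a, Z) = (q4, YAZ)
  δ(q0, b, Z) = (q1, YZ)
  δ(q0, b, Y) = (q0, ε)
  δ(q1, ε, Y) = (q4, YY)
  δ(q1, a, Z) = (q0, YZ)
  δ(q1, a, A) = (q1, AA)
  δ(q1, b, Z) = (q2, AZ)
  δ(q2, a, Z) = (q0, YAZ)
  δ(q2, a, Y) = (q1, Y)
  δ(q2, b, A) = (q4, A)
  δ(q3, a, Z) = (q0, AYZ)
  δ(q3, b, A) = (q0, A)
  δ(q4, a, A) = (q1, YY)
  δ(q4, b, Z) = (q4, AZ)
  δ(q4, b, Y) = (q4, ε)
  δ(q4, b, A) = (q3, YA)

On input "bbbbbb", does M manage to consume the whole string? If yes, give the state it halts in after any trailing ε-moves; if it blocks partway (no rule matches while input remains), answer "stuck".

(q0, bbbbbb, Z)
  read b, top Z: go to q1, push YZ → (q1, bbbbb, YZ)
  ε-move, top Y: go to q4, push YY → (q4, bbbbb, YYZ)
  read b, top Y: go to q4, push ε → (q4, bbbb, YZ)
  read b, top Y: go to q4, push ε → (q4, bbb, Z)
  read b, top Z: go to q4, push AZ → (q4, bb, AZ)
  read b, top A: go to q3, push YA → (q3, b, YAZ)
No transition for (q3, b, top Y); M blocks with input b remaining.

stuck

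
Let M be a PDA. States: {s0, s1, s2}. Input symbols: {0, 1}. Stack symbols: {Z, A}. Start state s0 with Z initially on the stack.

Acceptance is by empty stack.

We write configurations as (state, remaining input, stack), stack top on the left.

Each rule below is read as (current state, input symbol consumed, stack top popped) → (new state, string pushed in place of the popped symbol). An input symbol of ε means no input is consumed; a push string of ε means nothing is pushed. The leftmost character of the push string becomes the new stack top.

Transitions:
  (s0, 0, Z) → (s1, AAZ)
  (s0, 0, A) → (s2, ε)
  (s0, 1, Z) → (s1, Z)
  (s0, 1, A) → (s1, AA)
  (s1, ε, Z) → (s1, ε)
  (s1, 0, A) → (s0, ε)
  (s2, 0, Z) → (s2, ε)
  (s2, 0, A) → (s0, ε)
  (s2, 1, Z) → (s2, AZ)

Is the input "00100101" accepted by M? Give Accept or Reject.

One accepting computation: (s0, 00100101, Z) ⊢ (s1, 0100101, AAZ) ⊢ (s0, 100101, AZ) ⊢ (s1, 00101, AAZ) ⊢ (s0, 0101, AZ) ⊢ (s2, 101, Z) ⊢ (s2, 01, AZ) ⊢ (s0, 1, Z) ⊢ (s1, ε, Z) ⊢ (s1, ε, ε)
All input consumed and the stack is empty.

Accept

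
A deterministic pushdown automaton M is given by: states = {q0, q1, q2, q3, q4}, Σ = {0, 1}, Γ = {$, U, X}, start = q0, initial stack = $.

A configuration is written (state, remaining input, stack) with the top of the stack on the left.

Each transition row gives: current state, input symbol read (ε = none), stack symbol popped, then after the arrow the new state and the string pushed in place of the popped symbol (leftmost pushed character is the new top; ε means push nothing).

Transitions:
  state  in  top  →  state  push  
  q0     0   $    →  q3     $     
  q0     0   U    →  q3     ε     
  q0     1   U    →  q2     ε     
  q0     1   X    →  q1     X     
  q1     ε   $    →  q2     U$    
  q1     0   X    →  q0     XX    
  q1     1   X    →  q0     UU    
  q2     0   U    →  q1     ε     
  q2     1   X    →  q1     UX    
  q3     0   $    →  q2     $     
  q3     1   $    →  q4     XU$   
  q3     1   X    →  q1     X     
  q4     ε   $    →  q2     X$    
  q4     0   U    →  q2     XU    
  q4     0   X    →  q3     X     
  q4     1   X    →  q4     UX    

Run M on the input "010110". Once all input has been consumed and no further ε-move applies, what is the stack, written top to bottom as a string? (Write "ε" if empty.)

UU$

(q0, 010110, $) ⊢ (q3, 10110, $) ⊢ (q4, 0110, XU$) ⊢ (q3, 110, XU$) ⊢ (q1, 10, XU$) ⊢ (q0, 0, UUU$) ⊢ (q3, ε, UU$)
All input consumed in state q3 with stack UU$.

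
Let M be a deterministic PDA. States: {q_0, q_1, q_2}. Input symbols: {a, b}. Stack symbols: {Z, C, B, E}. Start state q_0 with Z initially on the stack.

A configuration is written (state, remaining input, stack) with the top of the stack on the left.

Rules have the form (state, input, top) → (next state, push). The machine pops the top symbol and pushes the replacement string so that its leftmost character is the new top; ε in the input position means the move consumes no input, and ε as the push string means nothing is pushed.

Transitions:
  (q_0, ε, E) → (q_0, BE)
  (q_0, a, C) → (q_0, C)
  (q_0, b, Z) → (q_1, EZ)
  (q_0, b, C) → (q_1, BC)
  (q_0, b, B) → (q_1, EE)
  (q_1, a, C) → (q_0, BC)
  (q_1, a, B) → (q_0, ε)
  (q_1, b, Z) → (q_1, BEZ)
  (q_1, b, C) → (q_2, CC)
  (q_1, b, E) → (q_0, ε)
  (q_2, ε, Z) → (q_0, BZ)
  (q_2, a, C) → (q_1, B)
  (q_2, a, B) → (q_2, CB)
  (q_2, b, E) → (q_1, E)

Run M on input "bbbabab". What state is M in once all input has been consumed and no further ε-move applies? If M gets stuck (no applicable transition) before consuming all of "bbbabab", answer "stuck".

stuck

(q_0, bbbabab, Z)
  read b, top Z: go to q_1, push EZ → (q_1, bbabab, EZ)
  read b, top E: go to q_0, push ε → (q_0, babab, Z)
  read b, top Z: go to q_1, push EZ → (q_1, abab, EZ)
No transition for (q_1, a, top E); M blocks with input abab remaining.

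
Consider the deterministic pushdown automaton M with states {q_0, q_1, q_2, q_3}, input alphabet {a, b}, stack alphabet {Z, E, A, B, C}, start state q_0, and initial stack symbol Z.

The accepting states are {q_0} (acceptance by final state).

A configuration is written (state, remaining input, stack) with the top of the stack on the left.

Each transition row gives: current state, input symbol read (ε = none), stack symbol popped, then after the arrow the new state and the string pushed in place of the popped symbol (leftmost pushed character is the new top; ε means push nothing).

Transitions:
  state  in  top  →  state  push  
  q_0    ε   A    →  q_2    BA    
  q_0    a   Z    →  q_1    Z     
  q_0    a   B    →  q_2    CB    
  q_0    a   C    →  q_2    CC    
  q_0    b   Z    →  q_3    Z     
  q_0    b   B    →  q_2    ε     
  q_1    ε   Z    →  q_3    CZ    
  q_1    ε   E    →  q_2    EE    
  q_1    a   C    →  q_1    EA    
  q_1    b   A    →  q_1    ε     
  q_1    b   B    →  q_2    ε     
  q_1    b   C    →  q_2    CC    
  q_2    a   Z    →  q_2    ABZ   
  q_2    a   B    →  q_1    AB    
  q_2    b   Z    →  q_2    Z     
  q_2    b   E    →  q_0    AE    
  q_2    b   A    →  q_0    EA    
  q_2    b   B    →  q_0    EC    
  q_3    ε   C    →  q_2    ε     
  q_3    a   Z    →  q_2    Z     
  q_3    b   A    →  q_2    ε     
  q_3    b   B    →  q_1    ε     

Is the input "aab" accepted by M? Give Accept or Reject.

Accept

(q_0, aab, Z) ⊢ (q_1, ab, Z) ⊢ (q_3, ab, CZ) ⊢ (q_2, ab, Z) ⊢ (q_2, b, ABZ) ⊢ (q_0, ε, EABZ)
All input consumed; state q_0 ∈ F.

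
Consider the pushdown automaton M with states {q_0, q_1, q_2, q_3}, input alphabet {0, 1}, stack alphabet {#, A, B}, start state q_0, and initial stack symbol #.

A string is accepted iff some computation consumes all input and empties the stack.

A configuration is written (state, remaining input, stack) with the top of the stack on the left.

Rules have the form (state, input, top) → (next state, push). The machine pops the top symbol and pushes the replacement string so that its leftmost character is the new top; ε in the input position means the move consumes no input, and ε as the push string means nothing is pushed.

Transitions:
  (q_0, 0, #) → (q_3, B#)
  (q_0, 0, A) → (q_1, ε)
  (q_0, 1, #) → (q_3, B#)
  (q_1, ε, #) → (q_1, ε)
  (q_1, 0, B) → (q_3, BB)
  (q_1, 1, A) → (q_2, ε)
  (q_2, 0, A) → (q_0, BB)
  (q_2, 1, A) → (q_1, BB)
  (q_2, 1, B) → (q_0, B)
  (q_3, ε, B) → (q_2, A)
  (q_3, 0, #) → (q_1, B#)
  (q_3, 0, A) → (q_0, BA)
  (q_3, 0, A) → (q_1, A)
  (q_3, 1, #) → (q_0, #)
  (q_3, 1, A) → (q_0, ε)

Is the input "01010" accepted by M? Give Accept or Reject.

Reject

No computation consumes all input and empties the stack.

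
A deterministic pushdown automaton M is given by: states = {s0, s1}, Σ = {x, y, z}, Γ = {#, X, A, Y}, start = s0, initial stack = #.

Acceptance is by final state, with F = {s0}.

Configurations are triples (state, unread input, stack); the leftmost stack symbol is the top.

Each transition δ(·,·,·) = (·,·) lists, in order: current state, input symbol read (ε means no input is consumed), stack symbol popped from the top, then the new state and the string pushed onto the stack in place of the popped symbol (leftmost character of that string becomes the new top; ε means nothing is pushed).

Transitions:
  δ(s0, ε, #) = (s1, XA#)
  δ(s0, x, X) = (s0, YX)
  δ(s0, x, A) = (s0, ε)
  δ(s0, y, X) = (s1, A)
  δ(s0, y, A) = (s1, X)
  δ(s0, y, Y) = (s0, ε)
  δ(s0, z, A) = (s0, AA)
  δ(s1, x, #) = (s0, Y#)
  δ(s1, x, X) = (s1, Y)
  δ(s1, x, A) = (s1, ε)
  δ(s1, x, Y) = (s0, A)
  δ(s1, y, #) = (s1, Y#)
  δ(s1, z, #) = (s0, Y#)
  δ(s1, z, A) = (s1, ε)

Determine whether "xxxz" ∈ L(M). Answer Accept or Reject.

(s0, xxxz, #)
  ε-move, top #: go to s1, push XA# → (s1, xxxz, XA#)
  read x, top X: go to s1, push Y → (s1, xxz, YA#)
  read x, top Y: go to s0, push A → (s0, xz, AA#)
  read x, top A: go to s0, push ε → (s0, z, A#)
  read z, top A: go to s0, push AA → (s0, ε, AA#)
All input consumed; state s0 ∈ F.

Accept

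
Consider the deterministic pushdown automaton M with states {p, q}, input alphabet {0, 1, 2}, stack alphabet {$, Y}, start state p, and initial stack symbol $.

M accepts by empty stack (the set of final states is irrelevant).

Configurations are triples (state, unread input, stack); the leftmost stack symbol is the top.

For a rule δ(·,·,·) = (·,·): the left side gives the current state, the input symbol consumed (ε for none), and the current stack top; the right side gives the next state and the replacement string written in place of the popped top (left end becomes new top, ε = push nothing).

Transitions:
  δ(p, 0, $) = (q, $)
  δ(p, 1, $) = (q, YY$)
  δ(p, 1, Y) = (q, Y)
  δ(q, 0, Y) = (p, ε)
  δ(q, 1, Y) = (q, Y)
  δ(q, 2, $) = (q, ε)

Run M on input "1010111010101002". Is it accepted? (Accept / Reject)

Accept

(p, 1010111010101002, $)
  read 1, top $: go to q, push YY$ → (q, 010111010101002, YY$)
  read 0, top Y: go to p, push ε → (p, 10111010101002, Y$)
  read 1, top Y: go to q, push Y → (q, 0111010101002, Y$)
  read 0, top Y: go to p, push ε → (p, 111010101002, $)
  read 1, top $: go to q, push YY$ → (q, 11010101002, YY$)
  read 1, top Y: go to q, push Y → (q, 1010101002, YY$)
  read 1, top Y: go to q, push Y → (q, 010101002, YY$)
  read 0, top Y: go to p, push ε → (p, 10101002, Y$)
  read 1, top Y: go to q, push Y → (q, 0101002, Y$)
  read 0, top Y: go to p, push ε → (p, 101002, $)
  read 1, top $: go to q, push YY$ → (q, 01002, YY$)
  read 0, top Y: go to p, push ε → (p, 1002, Y$)
  read 1, top Y: go to q, push Y → (q, 002, Y$)
  read 0, top Y: go to p, push ε → (p, 02, $)
  read 0, top $: go to q, push $ → (q, 2, $)
  read 2, top $: go to q, push ε → (q, ε, ε)
All input consumed and the stack is empty.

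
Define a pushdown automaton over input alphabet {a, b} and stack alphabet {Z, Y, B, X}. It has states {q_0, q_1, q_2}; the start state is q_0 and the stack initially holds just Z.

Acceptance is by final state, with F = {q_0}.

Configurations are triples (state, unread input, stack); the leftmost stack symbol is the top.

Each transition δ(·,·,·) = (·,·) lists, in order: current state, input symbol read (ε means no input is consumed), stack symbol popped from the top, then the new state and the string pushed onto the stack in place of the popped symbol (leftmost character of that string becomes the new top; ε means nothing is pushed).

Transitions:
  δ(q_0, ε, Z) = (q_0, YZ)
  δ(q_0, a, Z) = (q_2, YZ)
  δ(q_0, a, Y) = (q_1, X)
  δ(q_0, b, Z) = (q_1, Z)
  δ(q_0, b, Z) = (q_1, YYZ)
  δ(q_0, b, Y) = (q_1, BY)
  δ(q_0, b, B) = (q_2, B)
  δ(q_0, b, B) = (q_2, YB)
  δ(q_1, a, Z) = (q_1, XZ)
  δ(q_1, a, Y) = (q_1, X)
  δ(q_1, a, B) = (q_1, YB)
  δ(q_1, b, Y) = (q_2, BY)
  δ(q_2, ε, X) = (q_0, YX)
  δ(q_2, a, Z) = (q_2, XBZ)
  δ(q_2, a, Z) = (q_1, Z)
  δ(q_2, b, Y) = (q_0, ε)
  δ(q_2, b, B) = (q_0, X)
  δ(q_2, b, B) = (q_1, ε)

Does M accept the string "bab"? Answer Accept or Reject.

No computation consumes all input and reaches a final state.

Reject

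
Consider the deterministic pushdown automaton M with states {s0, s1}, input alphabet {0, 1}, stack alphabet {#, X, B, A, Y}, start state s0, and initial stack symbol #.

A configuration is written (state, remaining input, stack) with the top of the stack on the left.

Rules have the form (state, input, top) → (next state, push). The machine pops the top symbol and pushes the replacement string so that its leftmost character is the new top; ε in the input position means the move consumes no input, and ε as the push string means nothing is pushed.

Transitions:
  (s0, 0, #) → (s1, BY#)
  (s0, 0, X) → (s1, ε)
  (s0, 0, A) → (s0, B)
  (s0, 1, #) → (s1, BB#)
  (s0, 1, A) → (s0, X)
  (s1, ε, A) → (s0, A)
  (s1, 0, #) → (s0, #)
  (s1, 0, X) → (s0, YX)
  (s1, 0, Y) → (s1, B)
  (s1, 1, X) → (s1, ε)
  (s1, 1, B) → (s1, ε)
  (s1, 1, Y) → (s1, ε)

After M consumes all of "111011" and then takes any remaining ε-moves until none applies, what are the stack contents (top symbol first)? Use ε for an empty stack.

(s0, 111011, #) ⊢ (s1, 11011, BB#) ⊢ (s1, 1011, B#) ⊢ (s1, 011, #) ⊢ (s0, 11, #) ⊢ (s1, 1, BB#) ⊢ (s1, ε, B#)
All input consumed in state s1 with stack B#.

B#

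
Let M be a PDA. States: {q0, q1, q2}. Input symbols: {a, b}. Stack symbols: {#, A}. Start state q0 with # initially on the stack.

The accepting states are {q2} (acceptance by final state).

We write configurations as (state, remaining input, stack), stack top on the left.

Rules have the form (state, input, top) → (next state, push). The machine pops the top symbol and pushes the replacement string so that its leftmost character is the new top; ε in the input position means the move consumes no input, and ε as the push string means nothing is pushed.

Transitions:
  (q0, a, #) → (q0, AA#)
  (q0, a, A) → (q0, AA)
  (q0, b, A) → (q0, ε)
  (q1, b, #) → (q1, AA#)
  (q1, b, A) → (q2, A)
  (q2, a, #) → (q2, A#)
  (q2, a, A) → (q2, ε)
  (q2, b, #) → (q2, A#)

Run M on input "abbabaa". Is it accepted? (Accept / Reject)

No computation consumes all input and reaches a final state.

Reject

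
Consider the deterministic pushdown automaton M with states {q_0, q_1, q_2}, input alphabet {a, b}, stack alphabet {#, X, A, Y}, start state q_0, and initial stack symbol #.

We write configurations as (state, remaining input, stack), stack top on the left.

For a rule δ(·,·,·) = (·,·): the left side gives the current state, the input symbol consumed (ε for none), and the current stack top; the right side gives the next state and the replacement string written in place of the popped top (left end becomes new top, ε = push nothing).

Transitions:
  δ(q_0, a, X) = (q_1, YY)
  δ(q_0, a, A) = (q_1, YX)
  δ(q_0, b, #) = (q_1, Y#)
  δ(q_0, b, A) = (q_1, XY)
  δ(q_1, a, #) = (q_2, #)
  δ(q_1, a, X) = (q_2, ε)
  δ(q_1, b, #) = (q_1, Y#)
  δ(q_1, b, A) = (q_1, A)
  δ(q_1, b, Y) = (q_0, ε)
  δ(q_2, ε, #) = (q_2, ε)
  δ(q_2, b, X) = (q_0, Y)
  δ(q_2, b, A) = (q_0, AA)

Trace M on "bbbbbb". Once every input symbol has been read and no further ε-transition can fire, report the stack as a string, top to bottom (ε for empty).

#

(q_0, bbbbbb, #)
  read b, top #: go to q_1, push Y# → (q_1, bbbbb, Y#)
  read b, top Y: go to q_0, push ε → (q_0, bbbb, #)
  read b, top #: go to q_1, push Y# → (q_1, bbb, Y#)
  read b, top Y: go to q_0, push ε → (q_0, bb, #)
  read b, top #: go to q_1, push Y# → (q_1, b, Y#)
  read b, top Y: go to q_0, push ε → (q_0, ε, #)
All input consumed in state q_0 with stack #.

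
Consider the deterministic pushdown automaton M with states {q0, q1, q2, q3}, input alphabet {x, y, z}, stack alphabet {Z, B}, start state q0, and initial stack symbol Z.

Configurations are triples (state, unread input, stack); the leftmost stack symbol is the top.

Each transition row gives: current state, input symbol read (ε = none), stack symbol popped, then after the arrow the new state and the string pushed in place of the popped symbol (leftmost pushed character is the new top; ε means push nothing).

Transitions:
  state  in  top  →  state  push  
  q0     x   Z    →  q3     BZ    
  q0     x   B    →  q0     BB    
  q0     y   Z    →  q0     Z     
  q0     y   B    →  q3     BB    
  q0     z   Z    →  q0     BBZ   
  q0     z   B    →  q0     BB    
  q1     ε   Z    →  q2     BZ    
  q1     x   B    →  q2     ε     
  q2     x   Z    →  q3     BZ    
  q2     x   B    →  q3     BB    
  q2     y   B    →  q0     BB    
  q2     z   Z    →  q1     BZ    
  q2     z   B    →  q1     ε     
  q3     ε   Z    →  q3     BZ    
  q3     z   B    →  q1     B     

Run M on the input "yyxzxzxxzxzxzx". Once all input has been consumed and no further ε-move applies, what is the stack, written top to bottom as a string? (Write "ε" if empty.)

Z

(q0, yyxzxzxxzxzxzx, Z) ⊢ (q0, yxzxzxxzxzxzx, Z) ⊢ (q0, xzxzxxzxzxzx, Z) ⊢ (q3, zxzxxzxzxzx, BZ) ⊢ (q1, xzxxzxzxzx, BZ) ⊢ (q2, zxxzxzxzx, Z) ⊢ (q1, xxzxzxzx, BZ) ⊢ (q2, xzxzxzx, Z) ⊢ (q3, zxzxzx, BZ) ⊢ (q1, xzxzx, BZ) ⊢ (q2, zxzx, Z) ⊢ (q1, xzx, BZ) ⊢ (q2, zx, Z) ⊢ (q1, x, BZ) ⊢ (q2, ε, Z)
All input consumed in state q2 with stack Z.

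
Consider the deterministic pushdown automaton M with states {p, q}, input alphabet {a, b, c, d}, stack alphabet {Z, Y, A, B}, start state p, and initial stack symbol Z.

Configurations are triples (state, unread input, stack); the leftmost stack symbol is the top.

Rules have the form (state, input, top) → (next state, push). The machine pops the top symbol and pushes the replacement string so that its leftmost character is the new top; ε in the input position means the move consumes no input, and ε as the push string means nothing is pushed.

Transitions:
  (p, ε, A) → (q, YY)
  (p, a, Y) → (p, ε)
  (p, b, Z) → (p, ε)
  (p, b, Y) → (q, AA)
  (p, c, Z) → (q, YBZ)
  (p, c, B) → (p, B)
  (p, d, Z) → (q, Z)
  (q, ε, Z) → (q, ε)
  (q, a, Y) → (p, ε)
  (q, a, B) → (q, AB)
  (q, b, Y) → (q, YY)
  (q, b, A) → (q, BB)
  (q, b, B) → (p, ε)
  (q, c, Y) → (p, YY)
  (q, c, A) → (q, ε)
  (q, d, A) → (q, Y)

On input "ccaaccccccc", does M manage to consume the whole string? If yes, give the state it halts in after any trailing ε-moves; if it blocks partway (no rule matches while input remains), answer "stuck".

p

(p, ccaaccccccc, Z) ⊢ (q, caaccccccc, YBZ) ⊢ (p, aaccccccc, YYBZ) ⊢ (p, accccccc, YBZ) ⊢ (p, ccccccc, BZ) ⊢ (p, cccccc, BZ) ⊢ (p, ccccc, BZ) ⊢ (p, cccc, BZ) ⊢ (p, ccc, BZ) ⊢ (p, cc, BZ) ⊢ (p, c, BZ) ⊢ (p, ε, BZ)
All input consumed; M is in state p.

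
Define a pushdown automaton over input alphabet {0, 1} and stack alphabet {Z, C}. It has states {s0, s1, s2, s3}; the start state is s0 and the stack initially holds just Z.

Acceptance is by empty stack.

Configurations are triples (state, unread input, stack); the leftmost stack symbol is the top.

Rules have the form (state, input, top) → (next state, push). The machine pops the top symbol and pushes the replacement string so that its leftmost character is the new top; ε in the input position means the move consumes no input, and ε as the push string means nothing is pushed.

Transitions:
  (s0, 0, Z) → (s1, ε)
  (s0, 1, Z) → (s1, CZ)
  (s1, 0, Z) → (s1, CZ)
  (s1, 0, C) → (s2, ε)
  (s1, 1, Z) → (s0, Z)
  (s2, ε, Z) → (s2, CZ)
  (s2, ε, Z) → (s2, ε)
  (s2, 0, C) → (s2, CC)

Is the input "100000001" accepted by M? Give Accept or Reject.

No computation consumes all input and empties the stack.

Reject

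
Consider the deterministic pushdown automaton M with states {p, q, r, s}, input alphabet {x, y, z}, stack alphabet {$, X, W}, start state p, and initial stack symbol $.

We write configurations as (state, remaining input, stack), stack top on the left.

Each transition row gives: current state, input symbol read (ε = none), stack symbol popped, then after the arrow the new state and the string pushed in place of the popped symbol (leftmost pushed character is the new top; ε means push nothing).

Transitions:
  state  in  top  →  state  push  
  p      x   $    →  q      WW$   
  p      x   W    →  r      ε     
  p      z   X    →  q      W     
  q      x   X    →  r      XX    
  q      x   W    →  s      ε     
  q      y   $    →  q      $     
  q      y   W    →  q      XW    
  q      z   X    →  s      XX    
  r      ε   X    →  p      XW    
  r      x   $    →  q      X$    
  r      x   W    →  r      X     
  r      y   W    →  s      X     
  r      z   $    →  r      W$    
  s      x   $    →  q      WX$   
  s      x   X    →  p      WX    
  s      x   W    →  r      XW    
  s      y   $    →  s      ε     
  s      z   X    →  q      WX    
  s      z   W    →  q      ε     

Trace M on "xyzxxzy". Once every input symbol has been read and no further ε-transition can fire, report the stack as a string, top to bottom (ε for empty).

(p, xyzxxzy, $)
  read x, top $: go to q, push WW$ → (q, yzxxzy, WW$)
  read y, top W: go to q, push XW → (q, zxxzy, XWW$)
  read z, top X: go to s, push XX → (s, xxzy, XXWW$)
  read x, top X: go to p, push WX → (p, xzy, WXXWW$)
  read x, top W: go to r, push ε → (r, zy, XXWW$)
  ε-move, top X: go to p, push XW → (p, zy, XWXWW$)
  read z, top X: go to q, push W → (q, y, WWXWW$)
  read y, top W: go to q, push XW → (q, ε, XWWXWW$)
All input consumed in state q with stack XWWXWW$.

XWWXWW$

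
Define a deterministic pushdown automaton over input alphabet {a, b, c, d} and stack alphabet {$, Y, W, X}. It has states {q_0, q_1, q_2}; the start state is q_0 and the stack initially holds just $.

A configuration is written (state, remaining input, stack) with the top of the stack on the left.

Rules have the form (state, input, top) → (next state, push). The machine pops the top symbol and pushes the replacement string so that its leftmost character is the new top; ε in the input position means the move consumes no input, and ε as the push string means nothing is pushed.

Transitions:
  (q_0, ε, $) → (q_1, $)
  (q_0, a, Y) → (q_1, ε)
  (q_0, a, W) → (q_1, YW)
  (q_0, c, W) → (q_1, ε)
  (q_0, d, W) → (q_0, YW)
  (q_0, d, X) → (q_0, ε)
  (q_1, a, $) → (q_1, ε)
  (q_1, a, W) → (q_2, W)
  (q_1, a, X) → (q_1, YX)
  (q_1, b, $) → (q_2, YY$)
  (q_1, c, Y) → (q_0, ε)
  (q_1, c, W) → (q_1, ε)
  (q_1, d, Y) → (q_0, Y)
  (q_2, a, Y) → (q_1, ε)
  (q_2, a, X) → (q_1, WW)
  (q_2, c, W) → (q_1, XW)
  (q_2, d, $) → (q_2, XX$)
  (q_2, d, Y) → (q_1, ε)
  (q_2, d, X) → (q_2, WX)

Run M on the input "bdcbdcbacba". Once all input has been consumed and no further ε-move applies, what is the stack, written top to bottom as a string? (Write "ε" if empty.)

(q_0, bdcbdcbacba, $)
  ε-move, top $: go to q_1, push $ → (q_1, bdcbdcbacba, $)
  read b, top $: go to q_2, push YY$ → (q_2, dcbdcbacba, YY$)
  read d, top Y: go to q_1, push ε → (q_1, cbdcbacba, Y$)
  read c, top Y: go to q_0, push ε → (q_0, bdcbacba, $)
  ε-move, top $: go to q_1, push $ → (q_1, bdcbacba, $)
  read b, top $: go to q_2, push YY$ → (q_2, dcbacba, YY$)
  read d, top Y: go to q_1, push ε → (q_1, cbacba, Y$)
  read c, top Y: go to q_0, push ε → (q_0, bacba, $)
  ε-move, top $: go to q_1, push $ → (q_1, bacba, $)
  read b, top $: go to q_2, push YY$ → (q_2, acba, YY$)
  read a, top Y: go to q_1, push ε → (q_1, cba, Y$)
  read c, top Y: go to q_0, push ε → (q_0, ba, $)
  ε-move, top $: go to q_1, push $ → (q_1, ba, $)
  read b, top $: go to q_2, push YY$ → (q_2, a, YY$)
  read a, top Y: go to q_1, push ε → (q_1, ε, Y$)
All input consumed in state q_1 with stack Y$.

Y$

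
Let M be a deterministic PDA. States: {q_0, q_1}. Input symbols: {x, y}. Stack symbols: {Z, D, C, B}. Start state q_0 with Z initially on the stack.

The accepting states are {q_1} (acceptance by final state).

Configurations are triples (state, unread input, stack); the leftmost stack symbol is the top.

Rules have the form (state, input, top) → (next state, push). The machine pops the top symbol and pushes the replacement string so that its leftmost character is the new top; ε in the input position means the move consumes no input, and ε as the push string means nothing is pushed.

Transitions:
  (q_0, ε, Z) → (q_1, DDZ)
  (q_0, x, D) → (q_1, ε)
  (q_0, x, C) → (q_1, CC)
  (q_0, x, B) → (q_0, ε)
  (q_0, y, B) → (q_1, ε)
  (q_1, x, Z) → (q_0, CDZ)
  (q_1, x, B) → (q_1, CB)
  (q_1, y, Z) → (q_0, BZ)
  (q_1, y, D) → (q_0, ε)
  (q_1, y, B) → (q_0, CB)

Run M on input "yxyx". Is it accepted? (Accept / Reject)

Accept

(q_0, yxyx, Z)
  ε-move, top Z: go to q_1, push DDZ → (q_1, yxyx, DDZ)
  read y, top D: go to q_0, push ε → (q_0, xyx, DZ)
  read x, top D: go to q_1, push ε → (q_1, yx, Z)
  read y, top Z: go to q_0, push BZ → (q_0, x, BZ)
  read x, top B: go to q_0, push ε → (q_0, ε, Z)
  ε-move, top Z: go to q_1, push DDZ → (q_1, ε, DDZ)
All input consumed; state q_1 ∈ F.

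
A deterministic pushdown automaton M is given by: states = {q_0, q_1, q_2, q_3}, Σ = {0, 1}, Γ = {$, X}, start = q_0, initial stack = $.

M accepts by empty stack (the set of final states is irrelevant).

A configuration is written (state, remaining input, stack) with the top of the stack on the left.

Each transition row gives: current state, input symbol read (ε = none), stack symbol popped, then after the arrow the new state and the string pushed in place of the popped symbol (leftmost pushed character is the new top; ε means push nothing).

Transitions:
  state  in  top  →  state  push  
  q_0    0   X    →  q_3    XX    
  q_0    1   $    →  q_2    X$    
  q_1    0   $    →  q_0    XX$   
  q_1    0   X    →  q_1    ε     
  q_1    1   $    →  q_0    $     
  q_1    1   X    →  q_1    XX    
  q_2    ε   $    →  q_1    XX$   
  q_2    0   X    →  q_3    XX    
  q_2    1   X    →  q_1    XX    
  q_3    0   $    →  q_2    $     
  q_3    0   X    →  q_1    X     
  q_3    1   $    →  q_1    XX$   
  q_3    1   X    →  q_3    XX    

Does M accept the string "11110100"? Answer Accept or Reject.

(q_0, 11110100, $)
  read 1, top $: go to q_2, push X$ → (q_2, 1110100, X$)
  read 1, top X: go to q_1, push XX → (q_1, 110100, XX$)
  read 1, top X: go to q_1, push XX → (q_1, 10100, XXX$)
  read 1, top X: go to q_1, push XX → (q_1, 0100, XXXX$)
  read 0, top X: go to q_1, push ε → (q_1, 100, XXX$)
  read 1, top X: go to q_1, push XX → (q_1, 00, XXXX$)
  read 0, top X: go to q_1, push ε → (q_1, 0, XXX$)
  read 0, top X: go to q_1, push ε → (q_1, ε, XX$)
All input consumed; stack is XX$, not empty, and no further ε-move applies.

Reject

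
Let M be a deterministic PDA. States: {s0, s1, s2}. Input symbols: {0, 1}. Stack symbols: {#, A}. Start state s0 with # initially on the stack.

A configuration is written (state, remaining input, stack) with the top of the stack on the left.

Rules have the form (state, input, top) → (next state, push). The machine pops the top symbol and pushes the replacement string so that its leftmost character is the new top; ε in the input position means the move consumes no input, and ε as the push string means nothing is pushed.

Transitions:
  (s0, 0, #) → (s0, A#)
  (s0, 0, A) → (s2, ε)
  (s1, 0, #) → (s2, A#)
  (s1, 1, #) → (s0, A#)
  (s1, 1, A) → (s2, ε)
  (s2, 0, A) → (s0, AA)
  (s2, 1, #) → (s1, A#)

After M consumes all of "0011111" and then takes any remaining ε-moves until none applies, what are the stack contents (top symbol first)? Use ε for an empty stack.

A#

(s0, 0011111, #)
  read 0, top #: go to s0, push A# → (s0, 011111, A#)
  read 0, top A: go to s2, push ε → (s2, 11111, #)
  read 1, top #: go to s1, push A# → (s1, 1111, A#)
  read 1, top A: go to s2, push ε → (s2, 111, #)
  read 1, top #: go to s1, push A# → (s1, 11, A#)
  read 1, top A: go to s2, push ε → (s2, 1, #)
  read 1, top #: go to s1, push A# → (s1, ε, A#)
All input consumed in state s1 with stack A#.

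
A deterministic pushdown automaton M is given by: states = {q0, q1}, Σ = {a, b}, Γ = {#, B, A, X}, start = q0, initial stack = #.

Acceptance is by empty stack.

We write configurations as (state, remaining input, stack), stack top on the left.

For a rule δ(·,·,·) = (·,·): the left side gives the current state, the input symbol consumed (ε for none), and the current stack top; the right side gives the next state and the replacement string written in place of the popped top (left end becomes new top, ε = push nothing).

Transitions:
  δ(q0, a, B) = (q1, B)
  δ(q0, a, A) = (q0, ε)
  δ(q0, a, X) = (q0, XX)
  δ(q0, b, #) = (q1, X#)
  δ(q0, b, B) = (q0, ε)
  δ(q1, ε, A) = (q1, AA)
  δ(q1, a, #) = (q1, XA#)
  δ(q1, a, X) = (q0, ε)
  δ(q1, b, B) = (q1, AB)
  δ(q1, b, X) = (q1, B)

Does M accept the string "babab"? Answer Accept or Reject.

Reject

(q0, babab, #) ⊢ (q1, abab, X#) ⊢ (q0, bab, #) ⊢ (q1, ab, X#) ⊢ (q0, b, #) ⊢ (q1, ε, X#)
All input consumed; stack is X#, not empty, and no further ε-move applies.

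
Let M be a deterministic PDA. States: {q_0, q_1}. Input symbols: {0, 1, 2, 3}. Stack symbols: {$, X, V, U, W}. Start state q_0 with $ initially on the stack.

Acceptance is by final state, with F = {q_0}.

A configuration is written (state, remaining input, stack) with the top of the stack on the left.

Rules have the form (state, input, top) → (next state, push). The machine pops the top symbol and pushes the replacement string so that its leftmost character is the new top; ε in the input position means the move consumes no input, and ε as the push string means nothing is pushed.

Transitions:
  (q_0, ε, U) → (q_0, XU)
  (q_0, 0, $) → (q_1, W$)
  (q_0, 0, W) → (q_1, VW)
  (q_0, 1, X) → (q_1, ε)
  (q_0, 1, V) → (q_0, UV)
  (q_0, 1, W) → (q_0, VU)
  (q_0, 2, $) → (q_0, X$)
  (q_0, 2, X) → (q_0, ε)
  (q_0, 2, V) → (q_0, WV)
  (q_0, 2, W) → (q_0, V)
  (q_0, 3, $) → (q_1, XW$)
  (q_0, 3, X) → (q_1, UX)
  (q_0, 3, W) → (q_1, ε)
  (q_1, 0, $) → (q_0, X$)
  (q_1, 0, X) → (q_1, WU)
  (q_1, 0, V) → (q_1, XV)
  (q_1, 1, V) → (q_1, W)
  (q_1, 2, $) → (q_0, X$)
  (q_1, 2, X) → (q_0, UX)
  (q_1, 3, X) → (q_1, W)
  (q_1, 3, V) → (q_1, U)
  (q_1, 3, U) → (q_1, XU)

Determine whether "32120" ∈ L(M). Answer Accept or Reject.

Reject

(q_0, 32120, $) ⊢ (q_1, 2120, XW$) ⊢ (q_0, 120, UXW$) ⊢ (q_0, 120, XUXW$) ⊢ (q_1, 20, UXW$)
No transition applies at (q_1, 20, UXW$); input not fully consumed.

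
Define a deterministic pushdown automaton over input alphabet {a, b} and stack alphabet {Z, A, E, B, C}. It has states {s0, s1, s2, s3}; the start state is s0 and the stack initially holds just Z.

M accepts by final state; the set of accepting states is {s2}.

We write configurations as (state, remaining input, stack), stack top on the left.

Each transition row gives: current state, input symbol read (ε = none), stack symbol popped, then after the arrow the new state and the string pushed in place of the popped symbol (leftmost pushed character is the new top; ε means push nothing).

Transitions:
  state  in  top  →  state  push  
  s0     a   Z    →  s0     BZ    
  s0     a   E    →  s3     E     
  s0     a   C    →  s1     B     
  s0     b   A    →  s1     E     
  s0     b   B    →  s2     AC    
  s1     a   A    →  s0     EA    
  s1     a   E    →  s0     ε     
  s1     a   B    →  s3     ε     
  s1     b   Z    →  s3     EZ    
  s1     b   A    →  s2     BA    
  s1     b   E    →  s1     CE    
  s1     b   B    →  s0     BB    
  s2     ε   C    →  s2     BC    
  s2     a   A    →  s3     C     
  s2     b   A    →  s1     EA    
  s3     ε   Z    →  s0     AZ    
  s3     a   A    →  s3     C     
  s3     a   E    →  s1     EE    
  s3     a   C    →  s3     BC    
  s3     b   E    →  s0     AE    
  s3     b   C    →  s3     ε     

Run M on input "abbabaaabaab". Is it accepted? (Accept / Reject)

Accept

(s0, abbabaaabaab, Z)
  read a, top Z: go to s0, push BZ → (s0, bbabaaabaab, BZ)
  read b, top B: go to s2, push AC → (s2, babaaabaab, ACZ)
  read b, top A: go to s1, push EA → (s1, abaaabaab, EACZ)
  read a, top E: go to s0, push ε → (s0, baaabaab, ACZ)
  read b, top A: go to s1, push E → (s1, aaabaab, ECZ)
  read a, top E: go to s0, push ε → (s0, aabaab, CZ)
  read a, top C: go to s1, push B → (s1, abaab, BZ)
  read a, top B: go to s3, push ε → (s3, baab, Z)
  ε-move, top Z: go to s0, push AZ → (s0, baab, AZ)
  read b, top A: go to s1, push E → (s1, aab, EZ)
  read a, top E: go to s0, push ε → (s0, ab, Z)
  read a, top Z: go to s0, push BZ → (s0, b, BZ)
  read b, top B: go to s2, push AC → (s2, ε, ACZ)
All input consumed; state s2 ∈ F.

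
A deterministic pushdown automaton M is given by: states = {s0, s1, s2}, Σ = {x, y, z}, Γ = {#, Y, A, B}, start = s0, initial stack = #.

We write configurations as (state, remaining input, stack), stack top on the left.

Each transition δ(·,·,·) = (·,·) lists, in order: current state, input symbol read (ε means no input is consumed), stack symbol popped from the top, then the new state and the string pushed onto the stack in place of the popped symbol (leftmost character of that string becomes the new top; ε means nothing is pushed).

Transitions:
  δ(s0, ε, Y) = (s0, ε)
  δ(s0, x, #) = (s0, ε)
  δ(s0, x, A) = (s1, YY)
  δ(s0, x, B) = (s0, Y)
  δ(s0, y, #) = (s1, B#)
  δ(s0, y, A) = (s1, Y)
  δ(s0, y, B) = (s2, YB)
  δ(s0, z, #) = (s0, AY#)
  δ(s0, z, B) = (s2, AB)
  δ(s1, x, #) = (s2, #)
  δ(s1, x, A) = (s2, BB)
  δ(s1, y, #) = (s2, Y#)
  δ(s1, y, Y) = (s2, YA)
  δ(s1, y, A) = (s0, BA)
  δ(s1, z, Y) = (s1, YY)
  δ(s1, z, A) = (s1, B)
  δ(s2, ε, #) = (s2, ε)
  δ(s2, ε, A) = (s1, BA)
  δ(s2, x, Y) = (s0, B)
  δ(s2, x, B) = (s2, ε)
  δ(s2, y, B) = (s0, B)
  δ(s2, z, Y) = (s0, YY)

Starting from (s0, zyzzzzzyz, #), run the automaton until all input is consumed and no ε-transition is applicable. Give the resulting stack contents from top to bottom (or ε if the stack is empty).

AYYYYYY#

(s0, zyzzzzzyz, #)
  read z, top #: go to s0, push AY# → (s0, yzzzzzyz, AY#)
  read y, top A: go to s1, push Y → (s1, zzzzzyz, YY#)
  read z, top Y: go to s1, push YY → (s1, zzzzyz, YYY#)
  read z, top Y: go to s1, push YY → (s1, zzzyz, YYYY#)
  read z, top Y: go to s1, push YY → (s1, zzyz, YYYYY#)
  read z, top Y: go to s1, push YY → (s1, zyz, YYYYYY#)
  read z, top Y: go to s1, push YY → (s1, yz, YYYYYYY#)
  read y, top Y: go to s2, push YA → (s2, z, YAYYYYYY#)
  read z, top Y: go to s0, push YY → (s0, ε, YYAYYYYYY#)
  ε-move, top Y: go to s0, push ε → (s0, ε, YAYYYYYY#)
  ε-move, top Y: go to s0, push ε → (s0, ε, AYYYYYY#)
All input consumed in state s0 with stack AYYYYYY#.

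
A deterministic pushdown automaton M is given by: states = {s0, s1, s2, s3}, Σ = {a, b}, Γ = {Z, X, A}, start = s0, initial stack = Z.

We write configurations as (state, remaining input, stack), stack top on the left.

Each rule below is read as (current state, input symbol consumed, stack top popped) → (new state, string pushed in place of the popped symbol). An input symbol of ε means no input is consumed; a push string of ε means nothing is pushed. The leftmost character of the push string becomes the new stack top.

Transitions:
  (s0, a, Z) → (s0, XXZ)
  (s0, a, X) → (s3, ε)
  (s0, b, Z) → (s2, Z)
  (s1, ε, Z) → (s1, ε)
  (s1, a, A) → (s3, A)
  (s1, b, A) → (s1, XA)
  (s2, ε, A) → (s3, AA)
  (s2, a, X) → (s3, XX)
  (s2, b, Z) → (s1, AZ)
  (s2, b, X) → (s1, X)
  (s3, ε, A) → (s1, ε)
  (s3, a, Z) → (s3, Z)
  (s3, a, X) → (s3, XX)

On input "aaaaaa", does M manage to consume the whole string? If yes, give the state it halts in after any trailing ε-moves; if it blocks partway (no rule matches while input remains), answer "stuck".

(s0, aaaaaa, Z)
  read a, top Z: go to s0, push XXZ → (s0, aaaaa, XXZ)
  read a, top X: go to s3, push ε → (s3, aaaa, XZ)
  read a, top X: go to s3, push XX → (s3, aaa, XXZ)
  read a, top X: go to s3, push XX → (s3, aa, XXXZ)
  read a, top X: go to s3, push XX → (s3, a, XXXXZ)
  read a, top X: go to s3, push XX → (s3, ε, XXXXXZ)
All input consumed; M is in state s3.

s3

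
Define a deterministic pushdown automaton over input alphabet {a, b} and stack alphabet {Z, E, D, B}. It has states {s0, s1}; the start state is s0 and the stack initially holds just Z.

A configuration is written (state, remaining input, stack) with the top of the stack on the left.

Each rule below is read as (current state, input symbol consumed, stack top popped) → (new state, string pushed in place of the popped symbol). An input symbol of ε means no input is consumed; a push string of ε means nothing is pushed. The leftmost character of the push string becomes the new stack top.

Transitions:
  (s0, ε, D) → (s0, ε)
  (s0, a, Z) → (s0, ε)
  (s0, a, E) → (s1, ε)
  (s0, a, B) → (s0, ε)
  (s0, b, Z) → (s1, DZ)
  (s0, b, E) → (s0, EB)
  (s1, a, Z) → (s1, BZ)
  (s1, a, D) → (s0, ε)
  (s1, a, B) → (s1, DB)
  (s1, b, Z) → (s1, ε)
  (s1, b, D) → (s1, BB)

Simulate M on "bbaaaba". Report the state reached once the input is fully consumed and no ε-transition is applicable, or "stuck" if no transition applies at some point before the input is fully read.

(s0, bbaaaba, Z)
  read b, top Z: go to s1, push DZ → (s1, baaaba, DZ)
  read b, top D: go to s1, push BB → (s1, aaaba, BBZ)
  read a, top B: go to s1, push DB → (s1, aaba, DBBZ)
  read a, top D: go to s0, push ε → (s0, aba, BBZ)
  read a, top B: go to s0, push ε → (s0, ba, BZ)
No transition for (s0, b, top B); M blocks with input ba remaining.

stuck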